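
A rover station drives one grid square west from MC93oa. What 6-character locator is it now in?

MC93na

Longitude subsquare o = 14; −1 → 13 = n.
The latitude characters are unchanged.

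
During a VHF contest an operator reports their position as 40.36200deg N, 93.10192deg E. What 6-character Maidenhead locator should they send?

NN60ni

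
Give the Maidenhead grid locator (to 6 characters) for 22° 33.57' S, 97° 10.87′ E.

NG87ok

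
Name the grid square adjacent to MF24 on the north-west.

Longitude square 2; −1 → 1.
Latitude square 4; +1 → 5.

MF15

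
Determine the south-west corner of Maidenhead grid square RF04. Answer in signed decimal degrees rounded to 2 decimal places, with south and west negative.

Field R=17, F=5: +17·20° lon, +5·10° lat → SW at lon 160°, lat -40°.
Square 0, 4: +0·2° lon, +4·1° lat → SW at lon 160°, lat -36°.
latitude -36.00, longitude 160.00.

-36.00, 160.00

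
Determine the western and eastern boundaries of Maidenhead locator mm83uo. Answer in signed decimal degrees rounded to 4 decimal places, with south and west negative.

Field M=12, M=12: +12·20° lon, +12·10° lat → SW at lon 60°, lat 30°.
Square 8, 3: +8·2° lon, +3·1° lat → SW at lon 76°, lat 33°.
Subsquare u=20, o=14: +20·0.0833333° lon, +14·0.0416667° lat → SW at lon 77.6667°, lat 33.5833°.
Cell spans 0.0833333° lon × 0.0416667° lat.
west 77.6667, east 77.7500.

77.6667, 77.7500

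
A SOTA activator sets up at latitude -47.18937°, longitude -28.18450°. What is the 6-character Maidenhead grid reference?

Add 180° to longitude and 90° to latitude: 151.8155, 42.8106.
Field: lon ⌊151.8155/20⌋ = 7 → H; lat ⌊42.8106/10⌋ = 4 → E.
Square: lon ⌊11.8155/2⌋ = 5; lat ⌊2.8106/1⌋ = 2.
Subsquare: lon ⌊1.8155/0.0833333⌋ = 21 → v; lat ⌊0.8106/0.0416667⌋ = 19 → t.

HE52vt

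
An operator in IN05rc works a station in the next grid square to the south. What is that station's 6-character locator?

IN05rb

Latitude subsquare c = 2; −1 → 1 = b.
The longitude characters are unchanged.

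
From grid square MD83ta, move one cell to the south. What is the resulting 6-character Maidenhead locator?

MD82tx

Latitude subsquare a = 0; −1 → -1, wraps to 23 = x, carry into square.
Latitude square 3; −1 → 2.
The longitude characters are unchanged.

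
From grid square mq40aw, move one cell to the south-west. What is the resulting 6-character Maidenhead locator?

MQ30xv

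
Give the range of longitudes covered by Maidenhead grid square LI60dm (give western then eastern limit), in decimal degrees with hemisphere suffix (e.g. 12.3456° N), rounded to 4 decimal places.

Field L=11, I=8: +11·20° lon, +8·10° lat → SW at lon 40°, lat -10°.
Square 6, 0: +6·2° lon, +0·1° lat → SW at lon 52°, lat -10°.
Subsquare d=3, m=12: +3·0.0833333° lon, +12·0.0416667° lat → SW at lon 52.25°, lat -9.5°.
Cell spans 0.0833333° lon × 0.0416667° lat.
west 52.2500° E, east 52.3333° E.

52.2500° E, 52.3333° E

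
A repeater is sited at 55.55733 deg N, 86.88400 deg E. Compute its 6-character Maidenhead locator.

Offset from 180°W / 90°S: lon 266.8840°, lat 145.5573°.
Field: lon ⌊266.8840/20⌋ = 13 → N; lat ⌊145.5573/10⌋ = 14 → O.
Square: lon ⌊6.8840/2⌋ = 3; lat ⌊5.5573/1⌋ = 5.
Subsquare: lon ⌊0.8840/0.0833333⌋ = 10 → k; lat ⌊0.5573/0.0416667⌋ = 13 → n.

NO35kn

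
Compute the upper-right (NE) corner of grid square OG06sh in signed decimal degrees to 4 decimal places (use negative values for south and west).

-23.6667, 101.5833

Field O=14, G=6: +14·20° lon, +6·10° lat → SW at lon 100°, lat -30°.
Square 0, 6: +0·2° lon, +6·1° lat → SW at lon 100°, lat -24°.
Subsquare s=18, h=7: +18·0.0833333° lon, +7·0.0416667° lat → SW at lon 101.5°, lat -23.7083°.
Cell spans 0.0833333° lon × 0.0416667° lat. NE corner is SW corner plus one full cell.
latitude -23.6667, longitude 101.5833.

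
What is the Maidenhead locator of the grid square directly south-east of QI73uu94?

QI73vu03

Longitude extended square 9; +1 → 10, wraps to 0, carry into subsquare.
Longitude subsquare u = 20; +1 → 21 = v.
Latitude extended square 4; −1 → 3.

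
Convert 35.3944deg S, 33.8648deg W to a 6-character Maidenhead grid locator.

Add 180° to longitude and 90° to latitude: 146.1352, 54.6056.
Field (20°×10°, letters A–R): 146.1352/20 → 7 → H, 54.6056/10 → 5 → F; chars HF.
Square (2°×1°, digits 0–9): 6.1352/2 → 3, 4.6056/1 → 4; chars 34.
Subsquare (5′×2.5′, letters a–x): 0.1352/0.0833333 → 1 → b, 0.6056/0.0416667 → 14 → o; chars bo.

HF34bo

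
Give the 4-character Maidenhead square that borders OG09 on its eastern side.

Longitude square 0; +1 → 1.
The latitude characters are unchanged.

OG19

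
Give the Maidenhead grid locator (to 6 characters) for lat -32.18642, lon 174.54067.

RF77gt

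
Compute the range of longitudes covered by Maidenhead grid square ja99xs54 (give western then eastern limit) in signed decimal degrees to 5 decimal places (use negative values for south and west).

Field J=9, A=0: +9·20° lon, +0·10° lat → SW at lon 0°, lat -90°.
Square 9, 9: +9·2° lon, +9·1° lat → SW at lon 18°, lat -81°.
Subsquare x=23, s=18: +23·0.0833333° lon, +18·0.0416667° lat → SW at lon 19.9167°, lat -80.25°.
Extended square 5, 4: +5·0.00833333° lon, +4·0.00416667° lat → SW at lon 19.9583°, lat -80.2333°.
Cell spans 0.00833333° lon × 0.00416667° lat.
west 19.95833, east 19.96667.

19.95833, 19.96667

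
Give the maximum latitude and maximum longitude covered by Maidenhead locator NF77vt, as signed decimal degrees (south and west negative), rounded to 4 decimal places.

-32.1667, 95.8333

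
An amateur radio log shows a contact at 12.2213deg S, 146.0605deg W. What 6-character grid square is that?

BH67xs

Add 180° to longitude and 90° to latitude: 33.9395, 77.7787.
Field: 33.9395/20 → 1 → B, 77.7787/10 → 7 → H; chars BH.
Square: 13.9395/2 → 6, 7.7787/1 → 7; chars 67.
Subsquare: 1.9395/0.0833333 → 23 → x, 0.7787/0.0416667 → 18 → s; chars xs.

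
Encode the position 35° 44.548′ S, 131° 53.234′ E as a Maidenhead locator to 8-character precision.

Add 180° to longitude and 90° to latitude: 311.88723, 54.25753.
Field (20°×10°, letters A–R): lon ⌊311.88723/20⌋ = 15 → P; lat ⌊54.25753/10⌋ = 5 → F.
Square (2°×1°, digits 0–9): lon ⌊11.88723/2⌋ = 5; lat ⌊4.25753/1⌋ = 4.
Subsquare (5′×2.5′, letters a–x): lon ⌊1.88723/0.0833333⌋ = 22 → w; lat ⌊0.25753/0.0416667⌋ = 6 → g.
Extended square (30″×15″, digits 0–9): lon ⌊0.05390/0.00833333⌋ = 6; lat ⌊0.00753/0.00416667⌋ = 1.

PF54wg61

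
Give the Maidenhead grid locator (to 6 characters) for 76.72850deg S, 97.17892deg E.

Offset from 180°W / 90°S: lon 277.1789°, lat 13.2715°.
Field: 277.1789/20 → 13 → N, 13.2715/10 → 1 → B; chars NB.
Square: 17.1789/2 → 8, 3.2715/1 → 3; chars 83.
Subsquare: 1.1789/0.0833333 → 14 → o, 0.2715/0.0416667 → 6 → g; chars og.

NB83og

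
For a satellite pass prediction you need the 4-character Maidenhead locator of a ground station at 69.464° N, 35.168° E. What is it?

Offset from 180°W / 90°S: lon 215.17°, lat 159.46°.
Field: 215.17/20 → 10 → K, 159.46/10 → 15 → P; chars KP.
Square: 15.17/2 → 7, 9.46/1 → 9; chars 79.

KP79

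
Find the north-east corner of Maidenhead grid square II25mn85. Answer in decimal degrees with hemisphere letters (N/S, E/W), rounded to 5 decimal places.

Field I=8, I=8: +8·20° lon, +8·10° lat → SW at lon -20°, lat -10°.
Square 2, 5: +2·2° lon, +5·1° lat → SW at lon -16°, lat -5°.
Subsquare m=12, n=13: +12·0.0833333° lon, +13·0.0416667° lat → SW at lon -15°, lat -4.45833°.
Extended square 8, 5: +8·0.00833333° lon, +5·0.00416667° lat → SW at lon -14.9333°, lat -4.4375°.
Cell spans 0.00833333° lon × 0.00416667° lat. NE corner is SW corner plus one full cell.
latitude 4.43333° S, longitude 14.92500° W.

4.43333° S, 14.92500° W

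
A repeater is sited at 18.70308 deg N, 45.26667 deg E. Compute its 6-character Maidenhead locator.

LK28pq

Offset from 180°W / 90°S: lon 225.2667°, lat 108.7031°.
Field: lon ⌊225.2667/20⌋ = 11 → L; lat ⌊108.7031/10⌋ = 10 → K.
Square: lon ⌊5.2667/2⌋ = 2; lat ⌊8.7031/1⌋ = 8.
Subsquare: lon ⌊1.2667/0.0833333⌋ = 15 → p; lat ⌊0.7031/0.0416667⌋ = 16 → q.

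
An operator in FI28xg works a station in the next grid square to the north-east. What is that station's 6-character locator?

FI38ah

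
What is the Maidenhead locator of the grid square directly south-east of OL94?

PL03

Longitude square 9; +1 → 10, wraps to 0, carry into field.
Longitude field O = 14; +1 → 15 = P.
Latitude square 4; −1 → 3.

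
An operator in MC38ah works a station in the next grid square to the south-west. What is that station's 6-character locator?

MC28xg

Longitude subsquare a = 0; −1 → -1, wraps to 23 = x, carry into square.
Longitude square 3; −1 → 2.
Latitude subsquare h = 7; −1 → 6 = g.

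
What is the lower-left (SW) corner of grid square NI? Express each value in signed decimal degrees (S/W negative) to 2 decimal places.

-10.00, 80.00

Field N=13, I=8: +13·20° lon, +8·10° lat → SW at lon 80°, lat -10°.
latitude -10.00, longitude 80.00.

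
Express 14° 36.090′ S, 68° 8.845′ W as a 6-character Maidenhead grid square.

FH55wj

Add 180° to longitude and 90° to latitude: 111.8526, 75.3985.
Field (20°×10°, letters A–R): lon ⌊111.8526/20⌋ = 5 → F; lat ⌊75.3985/10⌋ = 7 → H.
Square (2°×1°, digits 0–9): lon ⌊11.8526/2⌋ = 5; lat ⌊5.3985/1⌋ = 5.
Subsquare (5′×2.5′, letters a–x): lon ⌊1.8526/0.0833333⌋ = 22 → w; lat ⌊0.3985/0.0416667⌋ = 9 → j.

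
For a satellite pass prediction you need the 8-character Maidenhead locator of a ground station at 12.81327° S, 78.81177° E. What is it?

MH97je74

Offset from 180°W / 90°S: lon 258.81177°, lat 77.18673°.
Field: 258.81177/20 → 12 → M, 77.18673/10 → 7 → H; chars MH.
Square: 18.81177/2 → 9, 7.18673/1 → 7; chars 97.
Subsquare: 0.81177/0.0833333 → 9 → j, 0.18673/0.0416667 → 4 → e; chars je.
Extended square: 0.06177/0.00833333 → 7, 0.02006/0.00416667 → 4; chars 74.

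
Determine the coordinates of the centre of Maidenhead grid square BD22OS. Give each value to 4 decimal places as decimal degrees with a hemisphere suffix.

57.2292° S, 154.7917° W

Field B=1, D=3: +1·20° lon, +3·10° lat → SW at lon -160°, lat -60°.
Square 2, 2: +2·2° lon, +2·1° lat → SW at lon -156°, lat -58°.
Subsquare o=14, s=18: +14·0.0833333° lon, +18·0.0416667° lat → SW at lon -154.833°, lat -57.25°.
Cell spans 0.0833333° lon × 0.0416667° lat. Centre is SW corner plus half of each.
latitude 57.2292° S, longitude 154.7917° W.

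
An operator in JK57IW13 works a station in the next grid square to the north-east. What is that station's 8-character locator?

JK57iw24

Longitude extended square 1; +1 → 2.
Latitude extended square 3; +1 → 4.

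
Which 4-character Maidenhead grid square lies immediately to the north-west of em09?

DN90

Longitude square 0; −1 → -1, wraps to 9, carry into field.
Longitude field E = 4; −1 → 3 = D.
Latitude square 9; +1 → 10, wraps to 0, carry into field.
Latitude field M = 12; +1 → 13 = N.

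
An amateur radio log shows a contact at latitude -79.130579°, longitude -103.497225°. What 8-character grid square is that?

DB80gu08

Offset from 180°W / 90°S: lon 76.50277°, lat 10.86942°.
Field: lon ⌊76.50277/20⌋ = 3 → D; lat ⌊10.86942/10⌋ = 1 → B.
Square: lon ⌊16.50277/2⌋ = 8; lat ⌊0.86942/1⌋ = 0.
Subsquare: lon ⌊0.50277/0.0833333⌋ = 6 → g; lat ⌊0.86942/0.0416667⌋ = 20 → u.
Extended square: lon ⌊0.00277/0.00833333⌋ = 0; lat ⌊0.03609/0.00416667⌋ = 8.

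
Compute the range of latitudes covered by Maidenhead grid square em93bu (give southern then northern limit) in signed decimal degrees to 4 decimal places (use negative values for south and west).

Field E=4, M=12: +4·20° lon, +12·10° lat → SW at lon -100°, lat 30°.
Square 9, 3: +9·2° lon, +3·1° lat → SW at lon -82°, lat 33°.
Subsquare b=1, u=20: +1·0.0833333° lon, +20·0.0416667° lat → SW at lon -81.9167°, lat 33.8333°.
Cell spans 0.0833333° lon × 0.0416667° lat.
south 33.8333, north 33.8750.

33.8333, 33.8750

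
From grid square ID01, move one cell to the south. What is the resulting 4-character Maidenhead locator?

ID00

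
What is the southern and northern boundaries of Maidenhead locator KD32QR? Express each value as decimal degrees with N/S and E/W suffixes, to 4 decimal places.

57.2917° S, 57.2500° S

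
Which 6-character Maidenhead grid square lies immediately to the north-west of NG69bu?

NG69av

Longitude subsquare b = 1; −1 → 0 = a.
Latitude subsquare u = 20; +1 → 21 = v.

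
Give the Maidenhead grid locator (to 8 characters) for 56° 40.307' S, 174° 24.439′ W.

AD23th18

Shift to the Maidenhead origin (180°W, 90°S): lon 5.59268, lat 33.32822.
Field: 5.59268/20 → 0 → A, 33.32822/10 → 3 → D; chars AD.
Square: 5.59268/2 → 2, 3.32822/1 → 3; chars 23.
Subsquare: 1.59268/0.0833333 → 19 → t, 0.32822/0.0416667 → 7 → h; chars th.
Extended square: 0.00935/0.00833333 → 1, 0.03655/0.00416667 → 8; chars 18.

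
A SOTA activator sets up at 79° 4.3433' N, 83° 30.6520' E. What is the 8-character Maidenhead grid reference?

NQ19sb17

Add 180° to longitude and 90° to latitude: 263.51087, 169.07239.
Field (20°×10°, letters A–R): 263.51087/20 → 13 → N, 169.07239/10 → 16 → Q; chars NQ.
Square (2°×1°, digits 0–9): 3.51087/2 → 1, 9.07239/1 → 9; chars 19.
Subsquare (5′×2.5′, letters a–x): 1.51087/0.0833333 → 18 → s, 0.07239/0.0416667 → 1 → b; chars sb.
Extended square (30″×15″, digits 0–9): 0.01087/0.00833333 → 1, 0.03072/0.00416667 → 7; chars 17.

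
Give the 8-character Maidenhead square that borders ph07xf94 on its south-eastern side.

PH17af03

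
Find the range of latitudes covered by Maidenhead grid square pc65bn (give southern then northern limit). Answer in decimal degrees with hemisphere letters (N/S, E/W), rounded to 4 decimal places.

Field P=15, C=2: +15·20° lon, +2·10° lat → SW at lon 120°, lat -70°.
Square 6, 5: +6·2° lon, +5·1° lat → SW at lon 132°, lat -65°.
Subsquare b=1, n=13: +1·0.0833333° lon, +13·0.0416667° lat → SW at lon 132.083°, lat -64.4583°.
Cell spans 0.0833333° lon × 0.0416667° lat.
south 64.4583° S, north 64.4167° S.

64.4583° S, 64.4167° S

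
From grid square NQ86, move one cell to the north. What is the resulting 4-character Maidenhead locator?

NQ87

Latitude square 6; +1 → 7.
The longitude characters are unchanged.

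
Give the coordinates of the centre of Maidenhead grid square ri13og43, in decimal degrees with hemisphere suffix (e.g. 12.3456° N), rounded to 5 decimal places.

6.73542° S, 163.20417° E

Field R=17, I=8: +17·20° lon, +8·10° lat → SW at lon 160°, lat -10°.
Square 1, 3: +1·2° lon, +3·1° lat → SW at lon 162°, lat -7°.
Subsquare o=14, g=6: +14·0.0833333° lon, +6·0.0416667° lat → SW at lon 163.167°, lat -6.75°.
Extended square 4, 3: +4·0.00833333° lon, +3·0.00416667° lat → SW at lon 163.2°, lat -6.7375°.
Cell spans 0.00833333° lon × 0.00416667° lat. Centre is SW corner plus half of each.
latitude 6.73542° S, longitude 163.20417° E.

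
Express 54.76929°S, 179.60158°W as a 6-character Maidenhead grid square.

Shift to the Maidenhead origin (180°W, 90°S): lon 0.3984, lat 35.2307.
Field: 0.3984/20 → 0 → A, 35.2307/10 → 3 → D; chars AD.
Square: 0.3984/2 → 0, 5.2307/1 → 5; chars 05.
Subsquare: 0.3984/0.0833333 → 4 → e, 0.2307/0.0416667 → 5 → f; chars ef.

AD05ef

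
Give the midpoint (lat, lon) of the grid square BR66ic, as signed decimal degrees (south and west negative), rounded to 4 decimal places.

86.1042, -147.2917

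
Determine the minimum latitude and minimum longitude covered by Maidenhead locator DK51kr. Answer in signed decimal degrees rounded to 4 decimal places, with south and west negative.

11.7083, -109.1667

Field D=3, K=10: +3·20° lon, +10·10° lat → SW at lon -120°, lat 10°.
Square 5, 1: +5·2° lon, +1·1° lat → SW at lon -110°, lat 11°.
Subsquare k=10, r=17: +10·0.0833333° lon, +17·0.0416667° lat → SW at lon -109.167°, lat 11.7083°.
latitude 11.7083, longitude -109.1667.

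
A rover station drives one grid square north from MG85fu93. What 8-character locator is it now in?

Latitude extended square 3; +1 → 4.
The longitude characters are unchanged.

MG85fu94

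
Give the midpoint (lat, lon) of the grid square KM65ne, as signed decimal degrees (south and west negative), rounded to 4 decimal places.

35.1875, 33.1250

Field K=10, M=12: +10·20° lon, +12·10° lat → SW at lon 20°, lat 30°.
Square 6, 5: +6·2° lon, +5·1° lat → SW at lon 32°, lat 35°.
Subsquare n=13, e=4: +13·0.0833333° lon, +4·0.0416667° lat → SW at lon 33.0833°, lat 35.1667°.
Cell spans 0.0833333° lon × 0.0416667° lat. Centre is SW corner plus half of each.
latitude 35.1875, longitude 33.1250.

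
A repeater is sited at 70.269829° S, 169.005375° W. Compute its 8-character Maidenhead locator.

AB59lr95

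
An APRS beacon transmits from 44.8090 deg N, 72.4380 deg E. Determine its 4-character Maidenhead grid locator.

MN64

Shift to the Maidenhead origin (180°W, 90°S): lon 252.44, lat 134.81.
Field: lon ⌊252.44/20⌋ = 12 → M; lat ⌊134.81/10⌋ = 13 → N.
Square: lon ⌊12.44/2⌋ = 6; lat ⌊4.81/1⌋ = 4.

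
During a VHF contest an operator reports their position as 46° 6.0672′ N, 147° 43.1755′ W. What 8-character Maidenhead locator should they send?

BN66dc34

Shift to the Maidenhead origin (180°W, 90°S): lon 32.28041, lat 136.10112.
Field: 32.28041/20 → 1 → B, 136.10112/10 → 13 → N; chars BN.
Square: 12.28041/2 → 6, 6.10112/1 → 6; chars 66.
Subsquare: 0.28041/0.0833333 → 3 → d, 0.10112/0.0416667 → 2 → c; chars dc.
Extended square: 0.03041/0.00833333 → 3, 0.01779/0.00416667 → 4; chars 34.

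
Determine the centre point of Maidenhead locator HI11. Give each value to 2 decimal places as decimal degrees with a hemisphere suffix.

Field H=7, I=8: +7·20° lon, +8·10° lat → SW at lon -40°, lat -10°.
Square 1, 1: +1·2° lon, +1·1° lat → SW at lon -38°, lat -9°.
Cell spans 2° lon × 1° lat. Centre is SW corner plus half of each.
latitude 8.50° S, longitude 37.00° W.

8.50° S, 37.00° W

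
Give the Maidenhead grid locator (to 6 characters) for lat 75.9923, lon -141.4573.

Offset from 180°W / 90°S: lon 38.5427°, lat 165.9923°.
Field: 38.5427/20 → 1 → B, 165.9923/10 → 16 → Q; chars BQ.
Square: 18.5427/2 → 9, 5.9923/1 → 5; chars 95.
Subsquare: 0.5427/0.0833333 → 6 → g, 0.9923/0.0416667 → 23 → x; chars gx.

BQ95gx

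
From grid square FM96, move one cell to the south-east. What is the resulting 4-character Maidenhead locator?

Longitude square 9; +1 → 10, wraps to 0, carry into field.
Longitude field F = 5; +1 → 6 = G.
Latitude square 6; −1 → 5.

GM05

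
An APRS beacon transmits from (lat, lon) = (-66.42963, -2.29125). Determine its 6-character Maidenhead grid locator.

Offset from 180°W / 90°S: lon 177.7088°, lat 23.5704°.
Field: 177.7088/20 → 8 → I, 23.5704/10 → 2 → C; chars IC.
Square: 17.7088/2 → 8, 3.5704/1 → 3; chars 83.
Subsquare: 1.7088/0.0833333 → 20 → u, 0.5704/0.0416667 → 13 → n; chars un.

IC83un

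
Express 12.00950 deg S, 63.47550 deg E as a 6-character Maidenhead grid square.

Shift to the Maidenhead origin (180°W, 90°S): lon 243.4755, lat 77.9905.
Field (20°×10°, letters A–R): 243.4755/20 → 12 → M, 77.9905/10 → 7 → H; chars MH.
Square (2°×1°, digits 0–9): 3.4755/2 → 1, 7.9905/1 → 7; chars 17.
Subsquare (5′×2.5′, letters a–x): 1.4755/0.0833333 → 17 → r, 0.9905/0.0416667 → 23 → x; chars rx.

MH17rx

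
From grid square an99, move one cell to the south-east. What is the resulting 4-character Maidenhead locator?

BN08

Longitude square 9; +1 → 10, wraps to 0, carry into field.
Longitude field A = 0; +1 → 1 = B.
Latitude square 9; −1 → 8.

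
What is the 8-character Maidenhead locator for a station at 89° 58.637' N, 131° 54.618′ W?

Add 180° to longitude and 90° to latitude: 48.08970, 179.97728.
Field: 48.08970/20 → 2 → C, 179.97728/10 → 17 → R; chars CR.
Square: 8.08970/2 → 4, 9.97728/1 → 9; chars 49.
Subsquare: 0.08970/0.0833333 → 1 → b, 0.97728/0.0416667 → 23 → x; chars bx.
Extended square: 0.00637/0.00833333 → 0, 0.01895/0.00416667 → 4; chars 04.

CR49bx04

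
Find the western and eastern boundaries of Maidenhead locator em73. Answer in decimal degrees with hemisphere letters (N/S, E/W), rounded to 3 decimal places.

Field E=4, M=12: +4·20° lon, +12·10° lat → SW at lon -100°, lat 30°.
Square 7, 3: +7·2° lon, +3·1° lat → SW at lon -86°, lat 33°.
Cell spans 2° lon × 1° lat.
west 86.000° W, east 84.000° W.

86.000° W, 84.000° W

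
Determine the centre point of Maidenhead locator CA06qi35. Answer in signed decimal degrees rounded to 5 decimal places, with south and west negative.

Field C=2, A=0: +2·20° lon, +0·10° lat → SW at lon -140°, lat -90°.
Square 0, 6: +0·2° lon, +6·1° lat → SW at lon -140°, lat -84°.
Subsquare q=16, i=8: +16·0.0833333° lon, +8·0.0416667° lat → SW at lon -138.667°, lat -83.6667°.
Extended square 3, 5: +3·0.00833333° lon, +5·0.00416667° lat → SW at lon -138.642°, lat -83.6458°.
Cell spans 0.00833333° lon × 0.00416667° lat. Centre is SW corner plus half of each.
latitude -83.64375, longitude -138.63750.

-83.64375, -138.63750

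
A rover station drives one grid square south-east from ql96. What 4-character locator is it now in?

RL05

Longitude square 9; +1 → 10, wraps to 0, carry into field.
Longitude field Q = 16; +1 → 17 = R.
Latitude square 6; −1 → 5.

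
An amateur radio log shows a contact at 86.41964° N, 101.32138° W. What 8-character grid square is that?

Offset from 180°W / 90°S: lon 78.67862°, lat 176.41964°.
Field: lon ⌊78.67862/20⌋ = 3 → D; lat ⌊176.41964/10⌋ = 17 → R.
Square: lon ⌊18.67862/2⌋ = 9; lat ⌊6.41964/1⌋ = 6.
Subsquare: lon ⌊0.67862/0.0833333⌋ = 8 → i; lat ⌊0.41964/0.0416667⌋ = 10 → k.
Extended square: lon ⌊0.01195/0.00833333⌋ = 1; lat ⌊0.00297/0.00416667⌋ = 0.

DR96ik10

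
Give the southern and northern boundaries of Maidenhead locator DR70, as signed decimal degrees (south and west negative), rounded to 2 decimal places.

80.00, 81.00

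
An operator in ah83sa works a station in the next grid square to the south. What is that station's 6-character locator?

AH82sx

Latitude subsquare a = 0; −1 → -1, wraps to 23 = x, carry into square.
Latitude square 3; −1 → 2.
The longitude characters are unchanged.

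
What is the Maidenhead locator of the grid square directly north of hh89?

HI80

Latitude square 9; +1 → 10, wraps to 0, carry into field.
Latitude field H = 7; +1 → 8 = I.
The longitude characters are unchanged.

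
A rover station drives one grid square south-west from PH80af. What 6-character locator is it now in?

PH70xe

Longitude subsquare a = 0; −1 → -1, wraps to 23 = x, carry into square.
Longitude square 8; −1 → 7.
Latitude subsquare f = 5; −1 → 4 = e.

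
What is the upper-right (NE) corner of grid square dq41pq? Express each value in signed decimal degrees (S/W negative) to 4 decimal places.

Field D=3, Q=16: +3·20° lon, +16·10° lat → SW at lon -120°, lat 70°.
Square 4, 1: +4·2° lon, +1·1° lat → SW at lon -112°, lat 71°.
Subsquare p=15, q=16: +15·0.0833333° lon, +16·0.0416667° lat → SW at lon -110.75°, lat 71.6667°.
Cell spans 0.0833333° lon × 0.0416667° lat. NE corner is SW corner plus one full cell.
latitude 71.7083, longitude -110.6667.

71.7083, -110.6667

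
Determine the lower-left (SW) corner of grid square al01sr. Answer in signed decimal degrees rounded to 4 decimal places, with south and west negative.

21.7083, -178.5000

Field A=0, L=11: +0·20° lon, +11·10° lat → SW at lon -180°, lat 20°.
Square 0, 1: +0·2° lon, +1·1° lat → SW at lon -180°, lat 21°.
Subsquare s=18, r=17: +18·0.0833333° lon, +17·0.0416667° lat → SW at lon -178.5°, lat 21.7083°.
latitude 21.7083, longitude -178.5000.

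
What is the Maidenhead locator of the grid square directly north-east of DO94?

Longitude square 9; +1 → 10, wraps to 0, carry into field.
Longitude field D = 3; +1 → 4 = E.
Latitude square 4; +1 → 5.

EO05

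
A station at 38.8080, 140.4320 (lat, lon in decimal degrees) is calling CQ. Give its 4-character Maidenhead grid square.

QM08

Shift to the Maidenhead origin (180°W, 90°S): lon 320.43, lat 128.81.
Field: lon ⌊320.43/20⌋ = 16 → Q; lat ⌊128.81/10⌋ = 12 → M.
Square: lon ⌊0.43/2⌋ = 0; lat ⌊8.81/1⌋ = 8.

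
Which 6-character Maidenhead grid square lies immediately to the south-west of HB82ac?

HB72xb

Longitude subsquare a = 0; −1 → -1, wraps to 23 = x, carry into square.
Longitude square 8; −1 → 7.
Latitude subsquare c = 2; −1 → 1 = b.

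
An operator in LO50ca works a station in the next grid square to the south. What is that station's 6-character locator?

LN59cx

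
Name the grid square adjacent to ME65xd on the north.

Latitude subsquare d = 3; +1 → 4 = e.
The longitude characters are unchanged.

ME65xe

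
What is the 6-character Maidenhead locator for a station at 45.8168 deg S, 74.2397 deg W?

FE24ve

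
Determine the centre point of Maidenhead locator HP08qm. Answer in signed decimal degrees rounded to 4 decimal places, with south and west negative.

Field H=7, P=15: +7·20° lon, +15·10° lat → SW at lon -40°, lat 60°.
Square 0, 8: +0·2° lon, +8·1° lat → SW at lon -40°, lat 68°.
Subsquare q=16, m=12: +16·0.0833333° lon, +12·0.0416667° lat → SW at lon -38.6667°, lat 68.5°.
Cell spans 0.0833333° lon × 0.0416667° lat. Centre is SW corner plus half of each.
latitude 68.5208, longitude -38.6250.

68.5208, -38.6250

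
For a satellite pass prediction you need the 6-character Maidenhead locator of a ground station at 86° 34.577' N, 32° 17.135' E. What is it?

Shift to the Maidenhead origin (180°W, 90°S): lon 212.2856, lat 176.5763.
Field: lon ⌊212.2856/20⌋ = 10 → K; lat ⌊176.5763/10⌋ = 17 → R.
Square: lon ⌊12.2856/2⌋ = 6; lat ⌊6.5763/1⌋ = 6.
Subsquare: lon ⌊0.2856/0.0833333⌋ = 3 → d; lat ⌊0.5763/0.0416667⌋ = 13 → n.

KR66dn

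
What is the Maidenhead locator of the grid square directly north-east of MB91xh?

Longitude subsquare x = 23; +1 → 24, wraps to 0 = a, carry into square.
Longitude square 9; +1 → 10, wraps to 0, carry into field.
Longitude field M = 12; +1 → 13 = N.
Latitude subsquare h = 7; +1 → 8 = i.

NB01ai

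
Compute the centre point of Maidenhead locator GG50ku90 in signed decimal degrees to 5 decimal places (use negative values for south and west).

Field G=6, G=6: +6·20° lon, +6·10° lat → SW at lon -60°, lat -30°.
Square 5, 0: +5·2° lon, +0·1° lat → SW at lon -50°, lat -30°.
Subsquare k=10, u=20: +10·0.0833333° lon, +20·0.0416667° lat → SW at lon -49.1667°, lat -29.1667°.
Extended square 9, 0: +9·0.00833333° lon, +0·0.00416667° lat → SW at lon -49.0917°, lat -29.1667°.
Cell spans 0.00833333° lon × 0.00416667° lat. Centre is SW corner plus half of each.
latitude -29.16458, longitude -49.08750.

-29.16458, -49.08750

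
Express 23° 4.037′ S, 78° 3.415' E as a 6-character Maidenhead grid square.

MG96aw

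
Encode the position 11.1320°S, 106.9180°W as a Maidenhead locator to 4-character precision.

Shift to the Maidenhead origin (180°W, 90°S): lon 73.08, lat 78.87.
Field: 73.08/20 → 3 → D, 78.87/10 → 7 → H; chars DH.
Square: 13.08/2 → 6, 8.87/1 → 8; chars 68.

DH68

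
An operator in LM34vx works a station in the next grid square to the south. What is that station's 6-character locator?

LM34vw

Latitude subsquare x = 23; −1 → 22 = w.
The longitude characters are unchanged.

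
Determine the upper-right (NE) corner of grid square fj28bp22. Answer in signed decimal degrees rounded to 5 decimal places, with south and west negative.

Field F=5, J=9: +5·20° lon, +9·10° lat → SW at lon -80°, lat 0°.
Square 2, 8: +2·2° lon, +8·1° lat → SW at lon -76°, lat 8°.
Subsquare b=1, p=15: +1·0.0833333° lon, +15·0.0416667° lat → SW at lon -75.9167°, lat 8.625°.
Extended square 2, 2: +2·0.00833333° lon, +2·0.00416667° lat → SW at lon -75.9°, lat 8.63333°.
Cell spans 0.00833333° lon × 0.00416667° lat. NE corner is SW corner plus one full cell.
latitude 8.63750, longitude -75.89167.

8.63750, -75.89167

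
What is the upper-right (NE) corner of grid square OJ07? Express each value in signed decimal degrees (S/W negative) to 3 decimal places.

8.000, 102.000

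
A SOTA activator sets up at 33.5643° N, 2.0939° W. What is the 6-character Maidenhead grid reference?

Shift to the Maidenhead origin (180°W, 90°S): lon 177.9061, lat 123.5643.
Field: lon ⌊177.9061/20⌋ = 8 → I; lat ⌊123.5643/10⌋ = 12 → M.
Square: lon ⌊17.9061/2⌋ = 8; lat ⌊3.5643/1⌋ = 3.
Subsquare: lon ⌊1.9061/0.0833333⌋ = 22 → w; lat ⌊0.5643/0.0416667⌋ = 13 → n.

IM83wn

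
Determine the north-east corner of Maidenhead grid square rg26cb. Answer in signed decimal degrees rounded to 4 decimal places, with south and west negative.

Field R=17, G=6: +17·20° lon, +6·10° lat → SW at lon 160°, lat -30°.
Square 2, 6: +2·2° lon, +6·1° lat → SW at lon 164°, lat -24°.
Subsquare c=2, b=1: +2·0.0833333° lon, +1·0.0416667° lat → SW at lon 164.167°, lat -23.9583°.
Cell spans 0.0833333° lon × 0.0416667° lat. NE corner is SW corner plus one full cell.
latitude -23.9167, longitude 164.2500.

-23.9167, 164.2500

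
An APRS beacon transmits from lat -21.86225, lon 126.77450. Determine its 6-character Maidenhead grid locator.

Offset from 180°W / 90°S: lon 306.7745°, lat 68.1377°.
Field: 306.7745/20 → 15 → P, 68.1377/10 → 6 → G; chars PG.
Square: 6.7745/2 → 3, 8.1377/1 → 8; chars 38.
Subsquare: 0.7745/0.0833333 → 9 → j, 0.1377/0.0416667 → 3 → d; chars jd.

PG38jd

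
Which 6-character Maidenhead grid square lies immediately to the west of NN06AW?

Longitude subsquare a = 0; −1 → -1, wraps to 23 = x, carry into square.
Longitude square 0; −1 → -1, wraps to 9, carry into field.
Longitude field N = 13; −1 → 12 = M.
The latitude characters are unchanged.

MN96xw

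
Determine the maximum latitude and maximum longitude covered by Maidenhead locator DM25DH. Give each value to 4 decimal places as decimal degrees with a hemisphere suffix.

35.3333° N, 115.6667° W

Field D=3, M=12: +3·20° lon, +12·10° lat → SW at lon -120°, lat 30°.
Square 2, 5: +2·2° lon, +5·1° lat → SW at lon -116°, lat 35°.
Subsquare d=3, h=7: +3·0.0833333° lon, +7·0.0416667° lat → SW at lon -115.75°, lat 35.2917°.
Cell spans 0.0833333° lon × 0.0416667° lat. NE corner is SW corner plus one full cell.
latitude 35.3333° N, longitude 115.6667° W.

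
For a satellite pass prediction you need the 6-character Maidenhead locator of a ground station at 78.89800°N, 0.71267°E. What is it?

JQ08iv

Add 180° to longitude and 90° to latitude: 180.7127, 168.8980.
Field: 180.7127/20 → 9 → J, 168.8980/10 → 16 → Q; chars JQ.
Square: 0.7127/2 → 0, 8.8980/1 → 8; chars 08.
Subsquare: 0.7127/0.0833333 → 8 → i, 0.8980/0.0416667 → 21 → v; chars iv.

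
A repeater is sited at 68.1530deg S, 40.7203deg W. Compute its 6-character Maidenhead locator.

GC91pu

Shift to the Maidenhead origin (180°W, 90°S): lon 139.2797, lat 21.8470.
Field: lon ⌊139.2797/20⌋ = 6 → G; lat ⌊21.8470/10⌋ = 2 → C.
Square: lon ⌊19.2797/2⌋ = 9; lat ⌊1.8470/1⌋ = 1.
Subsquare: lon ⌊1.2797/0.0833333⌋ = 15 → p; lat ⌊0.8470/0.0416667⌋ = 20 → u.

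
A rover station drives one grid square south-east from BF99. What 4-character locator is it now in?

CF08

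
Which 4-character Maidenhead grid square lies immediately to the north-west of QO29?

Longitude square 2; −1 → 1.
Latitude square 9; +1 → 10, wraps to 0, carry into field.
Latitude field O = 14; +1 → 15 = P.

QP10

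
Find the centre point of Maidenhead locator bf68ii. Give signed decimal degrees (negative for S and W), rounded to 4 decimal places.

Field B=1, F=5: +1·20° lon, +5·10° lat → SW at lon -160°, lat -40°.
Square 6, 8: +6·2° lon, +8·1° lat → SW at lon -148°, lat -32°.
Subsquare i=8, i=8: +8·0.0833333° lon, +8·0.0416667° lat → SW at lon -147.333°, lat -31.6667°.
Cell spans 0.0833333° lon × 0.0416667° lat. Centre is SW corner plus half of each.
latitude -31.6458, longitude -147.2917.

-31.6458, -147.2917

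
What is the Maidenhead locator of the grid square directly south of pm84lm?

Latitude subsquare m = 12; −1 → 11 = l.
The longitude characters are unchanged.

PM84ll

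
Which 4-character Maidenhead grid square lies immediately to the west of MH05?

Longitude square 0; −1 → -1, wraps to 9, carry into field.
Longitude field M = 12; −1 → 11 = L.
The latitude characters are unchanged.

LH95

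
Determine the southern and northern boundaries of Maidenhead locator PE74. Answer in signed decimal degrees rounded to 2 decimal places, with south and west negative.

-46.00, -45.00

Field P=15, E=4: +15·20° lon, +4·10° lat → SW at lon 120°, lat -50°.
Square 7, 4: +7·2° lon, +4·1° lat → SW at lon 134°, lat -46°.
Cell spans 2° lon × 1° lat.
south -46.00, north -45.00.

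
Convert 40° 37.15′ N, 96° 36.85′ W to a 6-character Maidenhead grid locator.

Add 180° to longitude and 90° to latitude: 83.3858, 130.6192.
Field: 83.3858/20 → 4 → E, 130.6192/10 → 13 → N; chars EN.
Square: 3.3858/2 → 1, 0.6192/1 → 0; chars 10.
Subsquare: 1.3858/0.0833333 → 16 → q, 0.6192/0.0416667 → 14 → o; chars qo.

EN10qo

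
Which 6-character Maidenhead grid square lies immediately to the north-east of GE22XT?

GE32au

Longitude subsquare x = 23; +1 → 24, wraps to 0 = a, carry into square.
Longitude square 2; +1 → 3.
Latitude subsquare t = 19; +1 → 20 = u.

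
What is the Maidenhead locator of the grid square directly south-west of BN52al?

BN42xk

Longitude subsquare a = 0; −1 → -1, wraps to 23 = x, carry into square.
Longitude square 5; −1 → 4.
Latitude subsquare l = 11; −1 → 10 = k.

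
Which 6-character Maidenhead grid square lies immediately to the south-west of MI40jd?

MI40ic

Longitude subsquare j = 9; −1 → 8 = i.
Latitude subsquare d = 3; −1 → 2 = c.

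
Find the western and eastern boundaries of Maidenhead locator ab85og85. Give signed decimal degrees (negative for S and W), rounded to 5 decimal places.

-162.76667, -162.75833

Field A=0, B=1: +0·20° lon, +1·10° lat → SW at lon -180°, lat -80°.
Square 8, 5: +8·2° lon, +5·1° lat → SW at lon -164°, lat -75°.
Subsquare o=14, g=6: +14·0.0833333° lon, +6·0.0416667° lat → SW at lon -162.833°, lat -74.75°.
Extended square 8, 5: +8·0.00833333° lon, +5·0.00416667° lat → SW at lon -162.767°, lat -74.7292°.
Cell spans 0.00833333° lon × 0.00416667° lat.
west -162.76667, east -162.75833.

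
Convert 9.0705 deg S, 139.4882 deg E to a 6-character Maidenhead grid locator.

PI90rw

Offset from 180°W / 90°S: lon 319.4882°, lat 80.9295°.
Field: lon ⌊319.4882/20⌋ = 15 → P; lat ⌊80.9295/10⌋ = 8 → I.
Square: lon ⌊19.4882/2⌋ = 9; lat ⌊0.9295/1⌋ = 0.
Subsquare: lon ⌊1.4882/0.0833333⌋ = 17 → r; lat ⌊0.9295/0.0416667⌋ = 22 → w.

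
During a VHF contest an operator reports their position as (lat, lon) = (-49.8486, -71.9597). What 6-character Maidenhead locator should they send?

Add 180° to longitude and 90° to latitude: 108.0403, 40.1514.
Field: lon ⌊108.0403/20⌋ = 5 → F; lat ⌊40.1514/10⌋ = 4 → E.
Square: lon ⌊8.0403/2⌋ = 4; lat ⌊0.1514/1⌋ = 0.
Subsquare: lon ⌊0.0403/0.0833333⌋ = 0 → a; lat ⌊0.1514/0.0416667⌋ = 3 → d.

FE40ad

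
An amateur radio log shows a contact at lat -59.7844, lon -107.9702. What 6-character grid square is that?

DD60af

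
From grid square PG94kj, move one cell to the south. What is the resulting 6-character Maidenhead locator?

PG94ki

Latitude subsquare j = 9; −1 → 8 = i.
The longitude characters are unchanged.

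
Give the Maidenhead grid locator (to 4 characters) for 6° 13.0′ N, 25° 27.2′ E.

KJ26

Shift to the Maidenhead origin (180°W, 90°S): lon 205.45, lat 96.22.
Field: 205.45/20 → 10 → K, 96.22/10 → 9 → J; chars KJ.
Square: 5.45/2 → 2, 6.22/1 → 6; chars 26.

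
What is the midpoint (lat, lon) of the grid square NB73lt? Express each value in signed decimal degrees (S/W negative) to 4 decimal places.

-76.1875, 94.9583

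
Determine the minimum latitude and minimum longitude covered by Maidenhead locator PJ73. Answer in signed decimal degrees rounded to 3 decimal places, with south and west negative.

3.000, 134.000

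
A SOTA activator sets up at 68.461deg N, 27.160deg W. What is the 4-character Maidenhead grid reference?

Shift to the Maidenhead origin (180°W, 90°S): lon 152.84, lat 158.46.
Field: 152.84/20 → 7 → H, 158.46/10 → 15 → P; chars HP.
Square: 12.84/2 → 6, 8.46/1 → 8; chars 68.

HP68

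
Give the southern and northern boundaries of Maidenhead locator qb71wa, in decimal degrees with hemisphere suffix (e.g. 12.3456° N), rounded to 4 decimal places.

79.0000° S, 78.9583° S

Field Q=16, B=1: +16·20° lon, +1·10° lat → SW at lon 140°, lat -80°.
Square 7, 1: +7·2° lon, +1·1° lat → SW at lon 154°, lat -79°.
Subsquare w=22, a=0: +22·0.0833333° lon, +0·0.0416667° lat → SW at lon 155.833°, lat -79°.
Cell spans 0.0833333° lon × 0.0416667° lat.
south 79.0000° S, north 78.9583° S.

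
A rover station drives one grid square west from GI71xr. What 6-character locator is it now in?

Longitude subsquare x = 23; −1 → 22 = w.
The latitude characters are unchanged.

GI71wr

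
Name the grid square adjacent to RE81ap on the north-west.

Longitude subsquare a = 0; −1 → -1, wraps to 23 = x, carry into square.
Longitude square 8; −1 → 7.
Latitude subsquare p = 15; +1 → 16 = q.

RE71xq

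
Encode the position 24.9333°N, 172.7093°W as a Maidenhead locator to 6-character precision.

AL34pw

Offset from 180°W / 90°S: lon 7.2907°, lat 114.9333°.
Field: lon ⌊7.2907/20⌋ = 0 → A; lat ⌊114.9333/10⌋ = 11 → L.
Square: lon ⌊7.2907/2⌋ = 3; lat ⌊4.9333/1⌋ = 4.
Subsquare: lon ⌊1.2907/0.0833333⌋ = 15 → p; lat ⌊0.9333/0.0416667⌋ = 22 → w.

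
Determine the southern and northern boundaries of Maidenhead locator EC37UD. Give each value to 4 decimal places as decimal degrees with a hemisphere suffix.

62.8750° S, 62.8333° S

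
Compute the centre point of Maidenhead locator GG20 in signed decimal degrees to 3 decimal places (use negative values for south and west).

-29.500, -55.000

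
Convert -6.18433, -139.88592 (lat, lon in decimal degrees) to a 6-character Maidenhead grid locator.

CI03bt

Shift to the Maidenhead origin (180°W, 90°S): lon 40.1141, lat 83.8157.
Field: lon ⌊40.1141/20⌋ = 2 → C; lat ⌊83.8157/10⌋ = 8 → I.
Square: lon ⌊0.1141/2⌋ = 0; lat ⌊3.8157/1⌋ = 3.
Subsquare: lon ⌊0.1141/0.0833333⌋ = 1 → b; lat ⌊0.8157/0.0416667⌋ = 19 → t.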